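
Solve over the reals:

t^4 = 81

Let u = t^2. The equation becomes u^2 - 81 = 0.
Factor: (u + 9)(u - 9) = 0, so u = -9 or u = 9.
t^2 = -9 < 0 has no real solution.
t^2 = 9 gives t = +/-3.

t = -3 or t = 3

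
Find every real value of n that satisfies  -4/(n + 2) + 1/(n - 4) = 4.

n = -2.9654 or n = 4.2154

Multiply both sides by (n + 2)(n - 4):
-4(n - 4) + (n + 2) = 4(n + 2)(n - 4).
Expand and collect terms: 4n^2 - 5n - 50 = 0.
By the quadratic formula, n = (5 +/- sqrt(825)) / 8, so n ~= 4.2154 or n ~= -2.9654.
Neither value makes a denominator zero (n != -2, n != 4), so both are valid.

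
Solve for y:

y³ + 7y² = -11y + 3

y = -4.2361 or y = -3 or y = 0.2361

Rearrange: y³ + 7y² + 11y - 3 = 0.
Possible rational roots are divisors of -3. Testing y = -3 gives 0, so (y + 3) is a factor.
Divide: y³ + 7y² + 11y - 3 = (y + 3)(y² + 4y - 1).
Apply the quadratic formula to y² + 4y - 1 = 0: y = (-4 ± √20)/2, i.e. y ≈ 0.2361 or y ≈ -4.2361.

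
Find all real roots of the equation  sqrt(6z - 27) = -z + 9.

Square both sides: 6z - 27 = (-z + 9)^2.
Expand and rearrange: z^2 - 24z + 108 = 0.
Solving gives z = 18 or z = 6.
Check each candidate in the original equation:
  z = 18: sqrt(81) = 9, while -z + 9 = -9 — extraneous.
  z = 6: sqrt(9) = 3, while -z + 9 = 3 — valid.

z = 6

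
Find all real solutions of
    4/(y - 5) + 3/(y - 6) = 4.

Multiply both sides by (y - 5)(y - 6):
4(y - 6) + 3(y - 5) = 4(y - 5)(y - 6).
Expand and collect terms: 4y^2 - 51y + 159 = 0.
By the quadratic formula, y = (51 +/- sqrt(57)) / 8, so y ~= 7.3187 or y ~= 5.4313.
Neither value makes a denominator zero (y != 5, y != 6), so both are valid.

y = 5.4313 or y = 7.3187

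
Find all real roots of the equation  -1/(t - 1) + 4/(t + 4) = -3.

Multiply both sides by (t - 1)(t + 4):
-(t + 4) + 4(t - 1) = -3(t - 1)(t + 4).
Expand and collect terms: -3t^2 - 12t + 20 = 0.
By the quadratic formula, t = (12 +/- sqrt(384)) / -6, so t ~= -5.266 or t ~= 1.266.
Neither value makes a denominator zero (t != 1, t != -4), so both are valid.

t = -5.266 or t = 1.266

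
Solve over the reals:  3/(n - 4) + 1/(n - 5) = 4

Multiply both sides by (n - 4)(n - 5):
3(n - 5) + (n - 4) = 4(n - 4)(n - 5).
Expand and collect terms: 4n^2 - 40n + 99 = 0.
Factor or apply the quadratic formula: n = 5.5 or n = 4.5.
Neither value makes a denominator zero (n != 4, n != 5), so both are valid.

n = 4.5 or n = 5.5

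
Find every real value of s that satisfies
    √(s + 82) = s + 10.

Square both sides: s + 82 = (s + 10)².
Expand and rearrange: s² + 19s + 18 = 0.
Solving gives s = -1 or s = -18.
Check each candidate in the original equation:
  s = -1: √(81) = 9, while s + 10 = 9 — valid.
  s = -18: √(64) = 8, while s + 10 = -8 — extraneous.

s = -1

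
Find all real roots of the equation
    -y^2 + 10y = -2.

y = -0.1962 or y = 10.1962

Rearrange to standard form: -y^2 + 10y + 2 = 0.
Discriminant: (10)^2 - 4*(-1)*2 = 108.
Quadratic formula: y = (-10 +/- sqrt(108)) / (-2).
So y = 5 - 3*sqrt(3) ~= -0.1962 or y = 5 + 3*sqrt(3) ~= 10.1962.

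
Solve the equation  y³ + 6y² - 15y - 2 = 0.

y = -7.873 or y = -0.127 or y = 2

Possible rational roots are divisors of -2. Testing y = 2 gives 0, so (y - 2) is a factor.
Divide: y³ + 6y² - 15y - 2 = (y - 2)(y² + 8y + 1).
Apply the quadratic formula to y² + 8y + 1 = 0: y = (-8 ± √60)/2, i.e. y ≈ -0.127 or y ≈ -7.873.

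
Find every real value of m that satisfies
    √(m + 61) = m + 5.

m = 3

Square both sides: m + 61 = (m + 5)².
Expand and rearrange: m² + 9m - 36 = 0.
Solving gives m = 3 or m = -12.
Check each candidate in the original equation:
  m = 3: √(64) = 8, while m + 5 = 8 — valid.
  m = -12: √(49) = 7, while m + 5 = -7 — extraneous.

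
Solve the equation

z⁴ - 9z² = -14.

Let u = z². The equation becomes u² - 9u + 14 = 0.
Factor: (u - 7)(u - 2) = 0, so u = 7 or u = 2.
z² = 7 gives z = ±√(7) ≈ ±2.6458.
z² = 2 gives z = ±√(2) ≈ ±1.4142.

z = -2.6458 or z = -1.4142 or z = 1.4142 or z = 2.6458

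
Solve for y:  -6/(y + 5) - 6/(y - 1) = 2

Multiply both sides by (y + 5)(y - 1):
-6(y - 1) - 6(y + 5) = 2(y + 5)(y - 1).
Expand and collect terms: 2y² + 20y + 14 = 0.
By the quadratic formula, y = (-20 ± √288) / 4, so y ≈ -0.7574 or y ≈ -9.2426.
Neither value makes a denominator zero (y ≠ -5, y ≠ 1), so both are valid.

y = -9.2426 or y = -0.7574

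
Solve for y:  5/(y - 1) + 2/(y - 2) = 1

y = 1.6834 or y = 8.3166

Multiply both sides by (y - 1)(y - 2):
5(y - 2) + 2(y - 1) = (y - 1)(y - 2).
Expand and collect terms: y^2 - 10y + 14 = 0.
By the quadratic formula, y = (10 +/- sqrt(44)) / 2, so y ~= 8.3166 or y ~= 1.6834.
Neither value makes a denominator zero (y != 1, y != 2), so both are valid.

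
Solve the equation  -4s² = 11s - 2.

s = -2.9212 or s = 0.1712

Rearrange to standard form: -4s² - 11s + 2 = 0.
Discriminant: (-11)² − 4·(-4)·2 = 153.
Quadratic formula: s = (11 ± √153) / (-8).
So s = -3·√(17)/8 - 11/8 ≈ -2.9212 or s = -11/8 + 3·√(17)/8 ≈ 0.1712.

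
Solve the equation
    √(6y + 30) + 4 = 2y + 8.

y = 1

Isolate the radical: √(6y + 30) = 2y + 4.
Square both sides: 6y + 30 = (2y + 4)².
Expand and rearrange: 4y² + 10y - 14 = 0.
Solving gives y = 1 or y = -3.5.
Check each candidate in the original equation:
  y = 1: √(36) = 6, while 2y + 4 = 6 — valid.
  y = -3.5: √(9) = 3, while 2y + 4 = -3 — extraneous.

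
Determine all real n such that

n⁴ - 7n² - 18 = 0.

Let u = n². The equation becomes u² - 7u - 18 = 0.
Factor: (u - 9)(u + 2) = 0, so u = 9 or u = -2.
n² = 9 gives n = ±3.
n² = -2 < 0 has no real solution.

n = -3 or n = 3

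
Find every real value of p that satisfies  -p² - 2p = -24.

Bring every term to one side: -p² - 2p + 24 = 0.
Factor: -1(p - 4)(p + 6) = 0.
So p = 4 or p = -6.

p = -6 or p = 4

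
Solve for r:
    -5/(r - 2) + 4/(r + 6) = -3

Multiply both sides by (r - 2)(r + 6):
-5(r + 6) + 4(r - 2) = -3(r - 2)(r + 6).
Expand and collect terms: -3r² - 11r + 74 = 0.
By the quadratic formula, r = (11 ± √1009) / -6, so r ≈ -7.1275 or r ≈ 3.4608.
Neither value makes a denominator zero (r ≠ 2, r ≠ -6), so both are valid.

r = -7.1275 or r = 3.4608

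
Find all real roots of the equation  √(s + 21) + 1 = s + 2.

s = 4

Isolate the radical: √(s + 21) = s + 1.
Square both sides: s + 21 = (s + 1)².
Expand and rearrange: s² + s - 20 = 0.
Solving gives s = 4 or s = -5.
Check each candidate in the original equation:
  s = 4: √(25) = 5, while s + 1 = 5 — valid.
  s = -5: √(16) = 4, while s + 1 = -4 — extraneous.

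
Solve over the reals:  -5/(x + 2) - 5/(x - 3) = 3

Multiply both sides by (x + 2)(x - 3):
-5(x - 3) - 5(x + 2) = 3(x + 2)(x - 3).
Expand and collect terms: 3x^2 + 7x - 23 = 0.
By the quadratic formula, x = (-7 +/- sqrt(325)) / 6, so x ~= 1.838 or x ~= -4.1713.
Neither value makes a denominator zero (x != -2, x != 3), so both are valid.

x = -4.1713 or x = 1.838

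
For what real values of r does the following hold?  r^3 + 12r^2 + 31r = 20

Rearrange: r^3 + 12r^2 + 31r - 20 = 0.
Possible rational roots are divisors of -20. Testing r = -5 gives 0, so (r + 5) is a factor.
Divide: r^3 + 12r^2 + 31r - 20 = (r + 5)(r^2 + 7r - 4).
Apply the quadratic formula to r^2 + 7r - 4 = 0: r = (-7 +/- sqrt(65))/2, i.e. r ~= 0.5311 or r ~= -7.5311.

r = -7.5311 or r = -5 or r = 0.5311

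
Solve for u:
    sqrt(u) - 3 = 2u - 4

Isolate the radical: sqrt(u) = 2u - 1.
Square both sides: u = (2u - 1)^2.
Expand and rearrange: 4u^2 - 5u + 1 = 0.
Solving gives u = 1 or u = 0.25.
Check each candidate in the original equation:
  u = 1: sqrt(1) = 1, while 2u - 1 = 1 — valid.
  u = 0.25: sqrt(0.25) = 0.5, while 2u - 1 = -0.5 — extraneous.

u = 1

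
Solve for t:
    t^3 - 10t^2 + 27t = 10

Rearrange: t^3 - 10t^2 + 27t - 10 = 0.
Possible rational roots are divisors of -10. Testing t = 5 gives 0, so (t - 5) is a factor.
Divide: t^3 - 10t^2 + 27t - 10 = (t - 5)(t^2 - 5t + 2).
Apply the quadratic formula to t^2 - 5t + 2 = 0: t = (5 +/- sqrt(17))/2, i.e. t ~= 4.5616 or t ~= 0.4384.

t = 0.4384 or t = 4.5616 or t = 5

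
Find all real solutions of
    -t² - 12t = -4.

t = -12.3246 or t = 0.3246

Rearrange to standard form: -t² - 12t + 4 = 0.
Discriminant: (-12)² − 4·(-1)·4 = 160.
Quadratic formula: t = (12 ± √160) / (-2).
So t = -2·√(10) - 6 ≈ -12.3246 or t = -6 + 2·√(10) ≈ 0.3246.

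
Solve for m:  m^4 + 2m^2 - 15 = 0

m = -1.7321 or m = 1.7321

Let u = m^2. The equation becomes u^2 + 2u - 15 = 0.
Factor: (u + 5)(u - 3) = 0, so u = -5 or u = 3.
m^2 = -5 < 0 has no real solution.
m^2 = 3 gives m = +/-sqrt(3) ~= +/-1.7321.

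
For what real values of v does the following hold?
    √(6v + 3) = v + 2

Square both sides: 6v + 3 = (v + 2)².
Expand and rearrange: v² - 2v + 1 = 0.
This gives the repeated root v = 1.
Check in the original equation:
  v = 1: √(9) = 3, while v + 2 = 3 — valid.

v = 1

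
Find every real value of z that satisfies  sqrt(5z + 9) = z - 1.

z = 8

Square both sides: 5z + 9 = (z - 1)^2.
Expand and rearrange: z^2 - 7z - 8 = 0.
Solving gives z = 8 or z = -1.
Check each candidate in the original equation:
  z = 8: sqrt(49) = 7, while z - 1 = 7 — valid.
  z = -1: sqrt(4) = 2, while z - 1 = -2 — extraneous.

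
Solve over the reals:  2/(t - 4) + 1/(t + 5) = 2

t = -4.5523 or t = 5.0523

Multiply both sides by (t - 4)(t + 5):
2(t + 5) + (t - 4) = 2(t - 4)(t + 5).
Expand and collect terms: 2t^2 - t - 46 = 0.
By the quadratic formula, t = (1 +/- sqrt(369)) / 4, so t ~= 5.0523 or t ~= -4.5523.
Neither value makes a denominator zero (t != 4, t != -5), so both are valid.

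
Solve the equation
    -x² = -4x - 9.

Rearrange to standard form: -x² + 4x + 9 = 0.
Discriminant: (4)² − 4·(-1)·9 = 52.
Quadratic formula: x = (-4 ± √52) / (-2).
So x = 2 - √(13) ≈ -1.6056 or x = 2 + √(13) ≈ 5.6056.

x = -1.6056 or x = 5.6056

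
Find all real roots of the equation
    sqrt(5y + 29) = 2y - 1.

Square both sides: 5y + 29 = (2y - 1)^2.
Expand and rearrange: 4y^2 - 9y - 28 = 0.
Solving gives y = 4 or y = -1.75.
Check each candidate in the original equation:
  y = 4: sqrt(49) = 7, while 2y - 1 = 7 — valid.
  y = -1.75: sqrt(20.25) = 4.5, while 2y - 1 = -4.5 — extraneous.

y = 4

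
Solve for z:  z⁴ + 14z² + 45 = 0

Let u = z². The equation becomes u² + 14u + 45 = 0.
Factor: (u + 5)(u + 9) = 0, so u = -5 or u = -9.
z² = -5 < 0 has no real solution.
z² = -9 < 0 has no real solution.

No real solutions.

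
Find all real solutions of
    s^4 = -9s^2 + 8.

Let u = s^2. The equation becomes u^2 + 9u - 8 = 0.
By the quadratic formula, u = -9/2 + sqrt(113)/2 or u = -sqrt(113)/2 - 9/2.
s^2 = -9/2 + sqrt(113)/2 gives s = +/-sqrt(-9/2 + sqrt(113)/2) ~= +/-0.9028.
s^2 = -sqrt(113)/2 - 9/2 < 0 has no real solution.

s = -0.9028 or s = 0.9028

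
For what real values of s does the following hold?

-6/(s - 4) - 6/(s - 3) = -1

Multiply both sides by (s - 4)(s - 3):
-6(s - 3) - 6(s - 4) = -(s - 4)(s - 3).
Expand and collect terms: -s^2 + 19s - 54 = 0.
By the quadratic formula, s = (-19 +/- sqrt(145)) / -2, so s ~= 3.4792 or s ~= 15.5208.
Neither value makes a denominator zero (s != 4, s != 3), so both are valid.

s = 3.4792 or s = 15.5208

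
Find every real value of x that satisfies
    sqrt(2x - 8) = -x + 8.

Square both sides: 2x - 8 = (-x + 8)^2.
Expand and rearrange: x^2 - 18x + 72 = 0.
Solving gives x = 12 or x = 6.
Check each candidate in the original equation:
  x = 12: sqrt(16) = 4, while -x + 8 = -4 — extraneous.
  x = 6: sqrt(4) = 2, while -x + 8 = 2 — valid.

x = 6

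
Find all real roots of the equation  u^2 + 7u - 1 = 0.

Discriminant: (7)^2 - 4*1*(-1) = 53.
Quadratic formula: u = (-7 +/- sqrt(53)) / 2.
So u = -7/2 + sqrt(53)/2 ~= 0.1401 or u = -sqrt(53)/2 - 7/2 ~= -7.1401.

u = -7.1401 or u = 0.1401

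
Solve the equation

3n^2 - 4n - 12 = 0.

Discriminant: (-4)^2 - 4*3*(-12) = 160.
Quadratic formula: n = (4 +/- sqrt(160)) / 6.
So n = 2/3 + 2*sqrt(10)/3 ~= 2.7749 or n = 2/3 - 2*sqrt(10)/3 ~= -1.4415.

n = -1.4415 or n = 2.7749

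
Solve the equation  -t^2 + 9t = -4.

t = -0.4244 or t = 9.4244

Rearrange to standard form: -t^2 + 9t + 4 = 0.
Discriminant: (9)^2 - 4*(-1)*4 = 97.
Quadratic formula: t = (-9 +/- sqrt(97)) / (-2).
So t = 9/2 - sqrt(97)/2 ~= -0.4244 or t = 9/2 + sqrt(97)/2 ~= 9.4244.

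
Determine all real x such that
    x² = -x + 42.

x = -7 or x = 6

Bring every term to one side: x² + x - 42 = 0.
Factor: (x - 6)(x + 7) = 0.
So x = 6 or x = -7.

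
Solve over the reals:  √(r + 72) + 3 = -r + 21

r = 9

Isolate the radical: √(r + 72) = -r + 18.
Square both sides: r + 72 = (-r + 18)².
Expand and rearrange: r² - 37r + 252 = 0.
Solving gives r = 28 or r = 9.
Check each candidate in the original equation:
  r = 28: √(100) = 10, while -r + 18 = -10 — extraneous.
  r = 9: √(81) = 9, while -r + 18 = 9 — valid.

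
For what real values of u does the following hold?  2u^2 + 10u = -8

Bring every term to one side: 2u^2 + 10u + 8 = 0.
Factor: 2(u + 4)(u + 1) = 0.
So u = -4 or u = -1.

u = -4 or u = -1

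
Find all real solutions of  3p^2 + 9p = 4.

p = -3.393 or p = 0.393

Rearrange to standard form: 3p^2 + 9p - 4 = 0.
Discriminant: (9)^2 - 4*3*(-4) = 129.
Quadratic formula: p = (-9 +/- sqrt(129)) / 6.
So p = -3/2 + sqrt(129)/6 ~= 0.393 or p = -sqrt(129)/6 - 3/2 ~= -3.393.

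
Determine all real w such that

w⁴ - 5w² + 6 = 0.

w = -1.7321 or w = -1.4142 or w = 1.4142 or w = 1.7321

Let u = w². The equation becomes u² - 5u + 6 = 0.
Factor: (u - 2)(u - 3) = 0, so u = 2 or u = 3.
w² = 2 gives w = ±√(2) ≈ ±1.4142.
w² = 3 gives w = ±√(3) ≈ ±1.7321.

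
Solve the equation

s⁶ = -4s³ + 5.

Let u = s³. The equation becomes u² + 4u - 5 = 0.
Factor: (u + 5)(u - 1) = 0, so u = -5 or u = 1.
s³ = -5 gives s = -∛(5) ≈ -1.71.
s³ = 1 gives s = 1.

s = -1.71 or s = 1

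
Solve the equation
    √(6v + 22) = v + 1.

v = 7

Square both sides: 6v + 22 = (v + 1)².
Expand and rearrange: v² - 4v - 21 = 0.
Solving gives v = 7 or v = -3.
Check each candidate in the original equation:
  v = 7: √(64) = 8, while v + 1 = 8 — valid.
  v = -3: √(4) = 2, while v + 1 = -2 — extraneous.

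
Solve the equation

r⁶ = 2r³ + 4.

Let u = r³. The equation becomes u² - 2u - 4 = 0.
By the quadratic formula, u = 1 + √(5) or u = 1 - √(5).
r³ = 1 + √(5) gives r = ∛(1 + √(5)) ≈ 1.4791.
r³ = 1 - √(5) gives r = -∛(-1 + √(5)) ≈ -1.0732.

r = -1.0732 or r = 1.4791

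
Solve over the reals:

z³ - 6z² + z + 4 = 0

z = -0.7016 or z = 1 or z = 5.7016

Possible rational roots are divisors of 4. Testing z = 1 gives 0, so (z - 1) is a factor.
Divide: z³ - 6z² + z + 4 = (z - 1)(z² - 5z - 4).
Apply the quadratic formula to z² - 5z - 4 = 0: z = (5 ± √41)/2, i.e. z ≈ 5.7016 or z ≈ -0.7016.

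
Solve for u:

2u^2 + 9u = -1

u = -4.386 or u = -0.114

Rearrange to standard form: 2u^2 + 9u + 1 = 0.
Discriminant: (9)^2 - 4*2*1 = 73.
Quadratic formula: u = (-9 +/- sqrt(73)) / 4.
So u = -9/4 + sqrt(73)/4 ~= -0.114 or u = -9/4 - sqrt(73)/4 ~= -4.386.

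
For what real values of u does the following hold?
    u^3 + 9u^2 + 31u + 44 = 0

u = -4

Possible rational roots are divisors of 44. Testing u = -4 gives 0, so (u + 4) is a factor.
Divide: u^3 + 9u^2 + 31u + 44 = (u + 4)(u^2 + 5u + 11).
The quadratic u^2 + 5u + 11 has discriminant -19 < 0, so no further real roots.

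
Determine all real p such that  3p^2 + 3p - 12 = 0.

Discriminant: (3)^2 - 4*3*(-12) = 153.
Quadratic formula: p = (-3 +/- sqrt(153)) / 6.
So p = -1/2 + sqrt(17)/2 ~= 1.5616 or p = -sqrt(17)/2 - 1/2 ~= -2.5616.

p = -2.5616 or p = 1.5616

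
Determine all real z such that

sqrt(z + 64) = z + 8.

z = 0

Square both sides: z + 64 = (z + 8)^2.
Expand and rearrange: z^2 + 15z = 0.
Solving gives z = 0 or z = -15.
Check each candidate in the original equation:
  z = 0: sqrt(64) = 8, while z + 8 = 8 — valid.
  z = -15: sqrt(49) = 7, while z + 8 = -7 — extraneous.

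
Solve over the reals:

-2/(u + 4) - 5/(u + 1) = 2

Multiply both sides by (u + 4)(u + 1):
-2(u + 1) - 5(u + 4) = 2(u + 4)(u + 1).
Expand and collect terms: 2u² + 17u + 30 = 0.
Factor or apply the quadratic formula: u = -2.5 or u = -6.
Neither value makes a denominator zero (u ≠ -4, u ≠ -1), so both are valid.

u = -6 or u = -2.5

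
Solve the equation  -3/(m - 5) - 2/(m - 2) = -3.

m = 2.4774 or m = 6.1893

Multiply both sides by (m - 5)(m - 2):
-3(m - 2) - 2(m - 5) = -3(m - 5)(m - 2).
Expand and collect terms: -3m^2 + 26m - 46 = 0.
By the quadratic formula, m = (-26 +/- sqrt(124)) / -6, so m ~= 2.4774 or m ~= 6.1893.
Neither value makes a denominator zero (m != 5, m != 2), so both are valid.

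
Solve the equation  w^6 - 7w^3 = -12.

w = 1.4422 or w = 1.5874

Let u = w^3. The equation becomes u^2 - 7u + 12 = 0.
Factor: (u - 4)(u - 3) = 0, so u = 4 or u = 3.
w^3 = 4 gives w = (4)^(1/3) ~= 1.5874.
w^3 = 3 gives w = (3)^(1/3) ~= 1.4422.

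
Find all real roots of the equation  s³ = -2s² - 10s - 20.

s = -2

Rearrange: s³ + 2s² + 10s + 20 = 0.
Possible rational roots are divisors of 20. Testing s = -2 gives 0, so (s + 2) is a factor.
Divide: s³ + 2s² + 10s + 20 = (s + 2)(s² + 10).
The quadratic s² + 10 has discriminant -40 < 0, so no further real roots.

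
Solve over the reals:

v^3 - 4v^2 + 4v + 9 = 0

v = -1

Possible rational roots are divisors of 9. Testing v = -1 gives 0, so (v + 1) is a factor.
Divide: v^3 - 4v^2 + 4v + 9 = (v + 1)(v^2 - 5v + 9).
The quadratic v^2 - 5v + 9 has discriminant -11 < 0, so no further real roots.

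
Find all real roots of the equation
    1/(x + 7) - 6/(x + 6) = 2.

x = -8 or x = -7.5

Multiply both sides by (x + 7)(x + 6):
(x + 6) - 6(x + 7) = 2(x + 7)(x + 6).
Expand and collect terms: 2x^2 + 31x + 120 = 0.
Factor or apply the quadratic formula: x = -7.5 or x = -8.
Neither value makes a denominator zero (x != -7, x != -6), so both are valid.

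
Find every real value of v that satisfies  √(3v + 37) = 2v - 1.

v = 4

Square both sides: 3v + 37 = (2v - 1)².
Expand and rearrange: 4v² - 7v - 36 = 0.
Solving gives v = 4 or v = -2.25.
Check each candidate in the original equation:
  v = 4: √(49) = 7, while 2v - 1 = 7 — valid.
  v = -2.25: √(30.25) = 5.5, while 2v - 1 = -5.5 — extraneous.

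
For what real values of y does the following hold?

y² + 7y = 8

Bring every term to one side: y² + 7y - 8 = 0.
Factor: (y + 8)(y - 1) = 0.
So y = -8 or y = 1.

y = -8 or y = 1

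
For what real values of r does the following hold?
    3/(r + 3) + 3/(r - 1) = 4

Multiply both sides by (r + 3)(r - 1):
3(r - 1) + 3(r + 3) = 4(r + 3)(r - 1).
Expand and collect terms: 4r² + 2r - 18 = 0.
By the quadratic formula, r = (-2 ± √292) / 8, so r ≈ 1.886 or r ≈ -2.386.
Neither value makes a denominator zero (r ≠ -3, r ≠ 1), so both are valid.

r = -2.386 or r = 1.886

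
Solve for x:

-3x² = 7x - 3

x = -2.7033 or x = 0.3699

Rearrange to standard form: -3x² - 7x + 3 = 0.
Discriminant: (-7)² − 4·(-3)·3 = 85.
Quadratic formula: x = (7 ± √85) / (-6).
So x = -√(85)/6 - 7/6 ≈ -2.7033 or x = -7/6 + √(85)/6 ≈ 0.3699.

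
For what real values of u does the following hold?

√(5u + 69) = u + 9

Square both sides: 5u + 69 = (u + 9)².
Expand and rearrange: u² + 13u + 12 = 0.
Solving gives u = -1 or u = -12.
Check each candidate in the original equation:
  u = -1: √(64) = 8, while u + 9 = 8 — valid.
  u = -12: √(9) = 3, while u + 9 = -3 — extraneous.

u = -1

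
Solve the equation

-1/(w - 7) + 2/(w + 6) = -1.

Multiply both sides by (w - 7)(w + 6):
-(w + 6) + 2(w - 7) = -(w - 7)(w + 6).
Expand and collect terms: -w^2 + 62 = 0.
By the quadratic formula, w = (0 +/- sqrt(248)) / -2, so w ~= -7.874 or w ~= 7.874.
Neither value makes a denominator zero (w != 7, w != -6), so both are valid.

w = -7.874 or w = 7.874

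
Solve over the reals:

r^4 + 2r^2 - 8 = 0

Let u = r^2. The equation becomes u^2 + 2u - 8 = 0.
Factor: (u + 4)(u - 2) = 0, so u = -4 or u = 2.
r^2 = -4 < 0 has no real solution.
r^2 = 2 gives r = +/-sqrt(2) ~= +/-1.4142.

r = -1.4142 or r = 1.4142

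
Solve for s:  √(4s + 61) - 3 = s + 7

Isolate the radical: √(4s + 61) = s + 10.
Square both sides: 4s + 61 = (s + 10)².
Expand and rearrange: s² + 16s + 39 = 0.
Solving gives s = -3 or s = -13.
Check each candidate in the original equation:
  s = -3: √(49) = 7, while s + 10 = 7 — valid.
  s = -13: √(9) = 3, while s + 10 = -3 — extraneous.

s = -3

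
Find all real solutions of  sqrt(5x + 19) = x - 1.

x = 9

Square both sides: 5x + 19 = (x - 1)^2.
Expand and rearrange: x^2 - 7x - 18 = 0.
Solving gives x = 9 or x = -2.
Check each candidate in the original equation:
  x = 9: sqrt(64) = 8, while x - 1 = 8 — valid.
  x = -2: sqrt(9) = 3, while x - 1 = -3 — extraneous.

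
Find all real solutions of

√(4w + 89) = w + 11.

Square both sides: 4w + 89 = (w + 11)².
Expand and rearrange: w² + 18w + 32 = 0.
Solving gives w = -2 or w = -16.
Check each candidate in the original equation:
  w = -2: √(81) = 9, while w + 11 = 9 — valid.
  w = -16: √(25) = 5, while w + 11 = -5 — extraneous.

w = -2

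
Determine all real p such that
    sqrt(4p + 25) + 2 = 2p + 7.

Isolate the radical: sqrt(4p + 25) = 2p + 5.
Square both sides: 4p + 25 = (2p + 5)^2.
Expand and rearrange: 4p^2 + 16p = 0.
Solving gives p = 0 or p = -4.
Check each candidate in the original equation:
  p = 0: sqrt(25) = 5, while 2p + 5 = 5 — valid.
  p = -4: sqrt(9) = 3, while 2p + 5 = -3 — extraneous.

p = 0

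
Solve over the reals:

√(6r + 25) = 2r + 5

r = 0

Square both sides: 6r + 25 = (2r + 5)².
Expand and rearrange: 4r² + 14r = 0.
Solving gives r = 0 or r = -3.5.
Check each candidate in the original equation:
  r = 0: √(25) = 5, while 2r + 5 = 5 — valid.
  r = -3.5: √(4) = 2, while 2r + 5 = -2 — extraneous.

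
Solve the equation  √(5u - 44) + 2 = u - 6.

Isolate the radical: √(5u - 44) = u - 8.
Square both sides: 5u - 44 = (u - 8)².
Expand and rearrange: u² - 21u + 108 = 0.
Solving gives u = 12 or u = 9.
Check each candidate in the original equation:
  u = 12: √(16) = 4, while u - 8 = 4 — valid.
  u = 9: √(1) = 1, while u - 8 = 1 — valid.

u = 9 or u = 12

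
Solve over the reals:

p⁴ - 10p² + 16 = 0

Let u = p². The equation becomes u² - 10u + 16 = 0.
Factor: (u - 8)(u - 2) = 0, so u = 8 or u = 2.
p² = 8 gives p = ±2·√(2) ≈ ±2.8284.
p² = 2 gives p = ±√(2) ≈ ±1.4142.

p = -2.8284 or p = -1.4142 or p = 1.4142 or p = 2.8284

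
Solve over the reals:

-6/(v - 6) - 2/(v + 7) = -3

v = -6.4258 or v = 8.0924

Multiply both sides by (v - 6)(v + 7):
-6(v + 7) - 2(v - 6) = -3(v - 6)(v + 7).
Expand and collect terms: -3v^2 + 5v + 156 = 0.
By the quadratic formula, v = (-5 +/- sqrt(1897)) / -6, so v ~= -6.4258 or v ~= 8.0924.
Neither value makes a denominator zero (v != 6, v != -7), so both are valid.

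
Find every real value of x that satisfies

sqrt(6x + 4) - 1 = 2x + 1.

x = -0.5 or x = 0

Isolate the radical: sqrt(6x + 4) = 2x + 2.
Square both sides: 6x + 4 = (2x + 2)^2.
Expand and rearrange: 4x^2 + 2x = 0.
Solving gives x = 0 or x = -0.5.
Check each candidate in the original equation:
  x = 0: sqrt(4) = 2, while 2x + 2 = 2 — valid.
  x = -0.5: sqrt(1) = 1, while 2x + 2 = 1 — valid.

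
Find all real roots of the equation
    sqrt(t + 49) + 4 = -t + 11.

t = 0

Isolate the radical: sqrt(t + 49) = -t + 7.
Square both sides: t + 49 = (-t + 7)^2.
Expand and rearrange: t^2 - 15t = 0.
Solving gives t = 15 or t = 0.
Check each candidate in the original equation:
  t = 15: sqrt(64) = 8, while -t + 7 = -8 — extraneous.
  t = 0: sqrt(49) = 7, while -t + 7 = 7 — valid.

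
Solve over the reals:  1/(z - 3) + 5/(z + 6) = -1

z = -11.3739 or z = 2.3739

Multiply both sides by (z - 3)(z + 6):
(z + 6) + 5(z - 3) = -(z - 3)(z + 6).
Expand and collect terms: -z² - 9z + 27 = 0.
By the quadratic formula, z = (9 ± √189) / -2, so z ≈ -11.3739 or z ≈ 2.3739.
Neither value makes a denominator zero (z ≠ 3, z ≠ -6), so both are valid.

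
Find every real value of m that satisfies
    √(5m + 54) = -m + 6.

Square both sides: 5m + 54 = (-m + 6)².
Expand and rearrange: m² - 17m - 18 = 0.
Solving gives m = 18 or m = -1.
Check each candidate in the original equation:
  m = 18: √(144) = 12, while -m + 6 = -12 — extraneous.
  m = -1: √(49) = 7, while -m + 6 = 7 — valid.

m = -1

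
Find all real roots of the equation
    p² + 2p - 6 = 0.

p = -3.6458 or p = 1.6458

Discriminant: (2)² − 4·1·(-6) = 28.
Quadratic formula: p = (-2 ± √28) / 2.
So p = -1 + √(7) ≈ 1.6458 or p = -√(7) - 1 ≈ -3.6458.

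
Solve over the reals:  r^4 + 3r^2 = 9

r = -1.3617 or r = 1.3617

Let u = r^2. The equation becomes u^2 + 3u - 9 = 0.
By the quadratic formula, u = -3/2 + 3*sqrt(5)/2 or u = -3*sqrt(5)/2 - 3/2.
r^2 = -3/2 + 3*sqrt(5)/2 gives r = +/-sqrt(-3/2 + 3*sqrt(5)/2) ~= +/-1.3617.
r^2 = -3*sqrt(5)/2 - 3/2 < 0 has no real solution.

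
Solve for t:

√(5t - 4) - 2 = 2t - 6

t = 4

Isolate the radical: √(5t - 4) = 2t - 4.
Square both sides: 5t - 4 = (2t - 4)².
Expand and rearrange: 4t² - 21t + 20 = 0.
Solving gives t = 4 or t = 1.25.
Check each candidate in the original equation:
  t = 4: √(16) = 4, while 2t - 4 = 4 — valid.
  t = 1.25: √(2.25) = 1.5, while 2t - 4 = -1.5 — extraneous.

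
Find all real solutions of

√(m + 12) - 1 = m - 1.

Isolate the radical: √(m + 12) = m.
Square both sides: m + 12 = (m)².
Expand and rearrange: m² - m - 12 = 0.
Solving gives m = 4 or m = -3.
Check each candidate in the original equation:
  m = 4: √(16) = 4, while m = 4 — valid.
  m = -3: √(9) = 3, while m = -3 — extraneous.

m = 4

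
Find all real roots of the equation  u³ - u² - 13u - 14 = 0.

u = -2 or u = -1.5414 or u = 4.5414

Possible rational roots are divisors of -14. Testing u = -2 gives 0, so (u + 2) is a factor.
Divide: u³ - u² - 13u - 14 = (u + 2)(u² - 3u - 7).
Apply the quadratic formula to u² - 3u - 7 = 0: u = (3 ± √37)/2, i.e. u ≈ 4.5414 or u ≈ -1.5414.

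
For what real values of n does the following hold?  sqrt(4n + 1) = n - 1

n = 6

Square both sides: 4n + 1 = (n - 1)^2.
Expand and rearrange: n^2 - 6n = 0.
Solving gives n = 6 or n = 0.
Check each candidate in the original equation:
  n = 6: sqrt(25) = 5, while n - 1 = 5 — valid.
  n = 0: sqrt(1) = 1, while n - 1 = -1 — extraneous.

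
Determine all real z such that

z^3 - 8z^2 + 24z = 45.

z = 5

Rearrange: z^3 - 8z^2 + 24z - 45 = 0.
Possible rational roots are divisors of -45. Testing z = 5 gives 0, so (z - 5) is a factor.
Divide: z^3 - 8z^2 + 24z - 45 = (z - 5)(z^2 - 3z + 9).
The quadratic z^2 - 3z + 9 has discriminant -27 < 0, so no further real roots.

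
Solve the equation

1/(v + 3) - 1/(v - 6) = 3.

Multiply both sides by (v + 3)(v - 6):
(v - 6) - (v + 3) = 3(v + 3)(v - 6).
Expand and collect terms: 3v² - 9v - 45 = 0.
By the quadratic formula, v = (9 ± √621) / 6, so v ≈ 5.6533 or v ≈ -2.6533.
Neither value makes a denominator zero (v ≠ -3, v ≠ 6), so both are valid.

v = -2.6533 or v = 5.6533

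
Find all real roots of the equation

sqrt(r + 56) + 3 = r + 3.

r = 8

Isolate the radical: sqrt(r + 56) = r.
Square both sides: r + 56 = (r)^2.
Expand and rearrange: r^2 - r - 56 = 0.
Solving gives r = 8 or r = -7.
Check each candidate in the original equation:
  r = 8: sqrt(64) = 8, while r = 8 — valid.
  r = -7: sqrt(49) = 7, while r = -7 — extraneous.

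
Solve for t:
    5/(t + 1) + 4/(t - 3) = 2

t = 0.4105 or t = 6.0895

Multiply both sides by (t + 1)(t - 3):
5(t - 3) + 4(t + 1) = 2(t + 1)(t - 3).
Expand and collect terms: 2t² - 13t + 5 = 0.
By the quadratic formula, t = (13 ± √129) / 4, so t ≈ 6.0895 or t ≈ 0.4105.
Neither value makes a denominator zero (t ≠ -1, t ≠ 3), so both are valid.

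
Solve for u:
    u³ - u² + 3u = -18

u = -2

Rearrange: u³ - u² + 3u + 18 = 0.
Possible rational roots are divisors of 18. Testing u = -2 gives 0, so (u + 2) is a factor.
Divide: u³ - u² + 3u + 18 = (u + 2)(u² - 3u + 9).
The quadratic u² - 3u + 9 has discriminant -27 < 0, so no further real roots.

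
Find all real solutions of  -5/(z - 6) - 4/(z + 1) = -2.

Multiply both sides by (z - 6)(z + 1):
-5(z + 1) - 4(z - 6) = -2(z - 6)(z + 1).
Expand and collect terms: -2z² + 19z - 7 = 0.
By the quadratic formula, z = (-19 ± √305) / -4, so z ≈ 0.3839 or z ≈ 9.1161.
Neither value makes a denominator zero (z ≠ 6, z ≠ -1), so both are valid.

z = 0.3839 or z = 9.1161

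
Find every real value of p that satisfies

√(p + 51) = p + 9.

Square both sides: p + 51 = (p + 9)².
Expand and rearrange: p² + 17p + 30 = 0.
Solving gives p = -2 or p = -15.
Check each candidate in the original equation:
  p = -2: √(49) = 7, while p + 9 = 7 — valid.
  p = -15: √(36) = 6, while p + 9 = -6 — extraneous.

p = -2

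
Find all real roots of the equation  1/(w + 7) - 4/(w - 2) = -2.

w = -7.4124 or w = 3.9124

Multiply both sides by (w + 7)(w - 2):
(w - 2) - 4(w + 7) = -2(w + 7)(w - 2).
Expand and collect terms: -2w² - 7w + 58 = 0.
By the quadratic formula, w = (7 ± √513) / -4, so w ≈ -7.4124 or w ≈ 3.9124.
Neither value makes a denominator zero (w ≠ -7, w ≠ 2), so both are valid.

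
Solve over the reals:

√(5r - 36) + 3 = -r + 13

Isolate the radical: √(5r - 36) = -r + 10.
Square both sides: 5r - 36 = (-r + 10)².
Expand and rearrange: r² - 25r + 136 = 0.
Solving gives r = 17 or r = 8.
Check each candidate in the original equation:
  r = 17: √(49) = 7, while -r + 10 = -7 — extraneous.
  r = 8: √(4) = 2, while -r + 10 = 2 — valid.

r = 8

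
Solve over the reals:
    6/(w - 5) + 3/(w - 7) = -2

Multiply both sides by (w - 5)(w - 7):
6(w - 7) + 3(w - 5) = -2(w - 5)(w - 7).
Expand and collect terms: -2w^2 + 15w - 13 = 0.
Factor or apply the quadratic formula: w = 1 or w = 6.5.
Neither value makes a denominator zero (w != 5, w != 7), so both are valid.

w = 1 or w = 6.5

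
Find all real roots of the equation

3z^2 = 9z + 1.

z = -0.1073 or z = 3.1073

Rearrange to standard form: 3z^2 - 9z - 1 = 0.
Discriminant: (-9)^2 - 4*3*(-1) = 93.
Quadratic formula: z = (9 +/- sqrt(93)) / 6.
So z = 3/2 + sqrt(93)/6 ~= 3.1073 or z = 3/2 - sqrt(93)/6 ~= -0.1073.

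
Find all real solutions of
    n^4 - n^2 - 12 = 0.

n = -2 or n = 2

Let u = n^2. The equation becomes u^2 - u - 12 = 0.
Factor: (u - 4)(u + 3) = 0, so u = 4 or u = -3.
n^2 = 4 gives n = +/-2.
n^2 = -3 < 0 has no real solution.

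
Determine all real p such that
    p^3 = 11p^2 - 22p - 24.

p = -0.772 or p = 4 or p = 7.772

Rearrange: p^3 - 11p^2 + 22p + 24 = 0.
Possible rational roots are divisors of 24. Testing p = 4 gives 0, so (p - 4) is a factor.
Divide: p^3 - 11p^2 + 22p + 24 = (p - 4)(p^2 - 7p - 6).
Apply the quadratic formula to p^2 - 7p - 6 = 0: p = (7 +/- sqrt(73))/2, i.e. p ~= 7.772 or p ~= -0.772.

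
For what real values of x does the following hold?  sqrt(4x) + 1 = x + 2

x = 1

Isolate the radical: sqrt(4x) = x + 1.
Square both sides: 4x = (x + 1)^2.
Expand and rearrange: x^2 - 2x + 1 = 0.
This gives the repeated root x = 1.
Check in the original equation:
  x = 1: sqrt(4) = 2, while x + 1 = 2 — valid.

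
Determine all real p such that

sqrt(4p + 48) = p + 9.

Square both sides: 4p + 48 = (p + 9)^2.
Expand and rearrange: p^2 + 14p + 33 = 0.
Solving gives p = -3 or p = -11.
Check each candidate in the original equation:
  p = -3: sqrt(36) = 6, while p + 9 = 6 — valid.
  p = -11: sqrt(4) = 2, while p + 9 = -2 — extraneous.

p = -3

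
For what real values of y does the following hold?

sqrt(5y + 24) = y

y = 8

Square both sides: 5y + 24 = (y)^2.
Expand and rearrange: y^2 - 5y - 24 = 0.
Solving gives y = 8 or y = -3.
Check each candidate in the original equation:
  y = 8: sqrt(64) = 8, while y = 8 — valid.
  y = -3: sqrt(9) = 3, while y = -3 — extraneous.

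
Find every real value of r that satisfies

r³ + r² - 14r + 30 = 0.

r = -5

Possible rational roots are divisors of 30. Testing r = -5 gives 0, so (r + 5) is a factor.
Divide: r³ + r² - 14r + 30 = (r + 5)(r² - 4r + 6).
The quadratic r² - 4r + 6 has discriminant -8 < 0, so no further real roots.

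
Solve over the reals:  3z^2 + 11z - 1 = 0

z = -3.7554 or z = 0.0888

Discriminant: (11)^2 - 4*3*(-1) = 133.
Quadratic formula: z = (-11 +/- sqrt(133)) / 6.
So z = -11/6 + sqrt(133)/6 ~= 0.0888 or z = -sqrt(133)/6 - 11/6 ~= -3.7554.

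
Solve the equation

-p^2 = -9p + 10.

Rearrange to standard form: -p^2 + 9p - 10 = 0.
Discriminant: (9)^2 - 4*(-1)*(-10) = 41.
Quadratic formula: p = (-9 +/- sqrt(41)) / (-2).
So p = 9/2 - sqrt(41)/2 ~= 1.2984 or p = sqrt(41)/2 + 9/2 ~= 7.7016.

p = 1.2984 or p = 7.7016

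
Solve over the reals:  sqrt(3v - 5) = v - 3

v = 7

Square both sides: 3v - 5 = (v - 3)^2.
Expand and rearrange: v^2 - 9v + 14 = 0.
Solving gives v = 7 or v = 2.
Check each candidate in the original equation:
  v = 7: sqrt(16) = 4, while v - 3 = 4 — valid.
  v = 2: sqrt(1) = 1, while v - 3 = -1 — extraneous.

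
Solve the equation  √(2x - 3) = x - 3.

x = 6

Square both sides: 2x - 3 = (x - 3)².
Expand and rearrange: x² - 8x + 12 = 0.
Solving gives x = 6 or x = 2.
Check each candidate in the original equation:
  x = 6: √(9) = 3, while x - 3 = 3 — valid.
  x = 2: √(1) = 1, while x - 3 = -1 — extraneous.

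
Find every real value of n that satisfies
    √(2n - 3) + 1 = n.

n = 2

Isolate the radical: √(2n - 3) = n - 1.
Square both sides: 2n - 3 = (n - 1)².
Expand and rearrange: n² - 4n + 4 = 0.
This gives the repeated root n = 2.
Check in the original equation:
  n = 2: √(1) = 1, while n - 1 = 1 — valid.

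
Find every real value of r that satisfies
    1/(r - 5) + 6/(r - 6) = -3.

Multiply both sides by (r - 5)(r - 6):
(r - 6) + 6(r - 5) = -3(r - 5)(r - 6).
Expand and collect terms: -3r^2 + 26r - 54 = 0.
By the quadratic formula, r = (-26 +/- sqrt(28)) / -6, so r ~= 3.4514 or r ~= 5.2153.
Neither value makes a denominator zero (r != 5, r != 6), so both are valid.

r = 3.4514 or r = 5.2153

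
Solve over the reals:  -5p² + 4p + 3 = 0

Discriminant: (4)² − 4·(-5)·3 = 76.
Quadratic formula: p = (-4 ± √76) / (-10).
So p = 2/5 - √(19)/5 ≈ -0.4718 or p = 2/5 + √(19)/5 ≈ 1.2718.

p = -0.4718 or p = 1.2718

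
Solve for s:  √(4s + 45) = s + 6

Square both sides: 4s + 45 = (s + 6)².
Expand and rearrange: s² + 8s - 9 = 0.
Solving gives s = 1 or s = -9.
Check each candidate in the original equation:
  s = 1: √(49) = 7, while s + 6 = 7 — valid.
  s = -9: √(9) = 3, while s + 6 = -3 — extraneous.

s = 1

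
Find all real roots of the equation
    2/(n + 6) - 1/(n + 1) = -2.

Multiply both sides by (n + 6)(n + 1):
2(n + 1) - (n + 6) = -2(n + 6)(n + 1).
Expand and collect terms: -2n² - 15n - 8 = 0.
By the quadratic formula, n = (15 ± √161) / -4, so n ≈ -6.9221 or n ≈ -0.5779.
Neither value makes a denominator zero (n ≠ -6, n ≠ -1), so both are valid.

n = -6.9221 or n = -0.5779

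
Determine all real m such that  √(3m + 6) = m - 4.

Square both sides: 3m + 6 = (m - 4)².
Expand and rearrange: m² - 11m + 10 = 0.
Solving gives m = 10 or m = 1.
Check each candidate in the original equation:
  m = 10: √(36) = 6, while m - 4 = 6 — valid.
  m = 1: √(9) = 3, while m - 4 = -3 — extraneous.

m = 10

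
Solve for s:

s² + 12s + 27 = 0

Factor: (s + 9)(s + 3) = 0.
So s = -9 or s = -3.

s = -9 or s = -3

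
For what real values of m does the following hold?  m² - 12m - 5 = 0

Discriminant: (-12)² − 4·1·(-5) = 164.
Quadratic formula: m = (12 ± √164) / 2.
So m = 6 + √(41) ≈ 12.4031 or m = 6 - √(41) ≈ -0.4031.

m = -0.4031 or m = 12.4031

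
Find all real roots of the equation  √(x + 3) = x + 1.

x = 1

Square both sides: x + 3 = (x + 1)².
Expand and rearrange: x² + x - 2 = 0.
Solving gives x = 1 or x = -2.
Check each candidate in the original equation:
  x = 1: √(4) = 2, while x + 1 = 2 — valid.
  x = -2: √(1) = 1, while x + 1 = -1 — extraneous.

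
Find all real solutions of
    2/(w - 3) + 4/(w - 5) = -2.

Multiply both sides by (w - 3)(w - 5):
2(w - 5) + 4(w - 3) = -2(w - 3)(w - 5).
Expand and collect terms: -2w² + 10w - 8 = 0.
Factor or apply the quadratic formula: w = 1 or w = 4.
Neither value makes a denominator zero (w ≠ 3, w ≠ 5), so both are valid.

w = 1 or w = 4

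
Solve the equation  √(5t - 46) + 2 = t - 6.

t = 10 or t = 11

Isolate the radical: √(5t - 46) = t - 8.
Square both sides: 5t - 46 = (t - 8)².
Expand and rearrange: t² - 21t + 110 = 0.
Solving gives t = 11 or t = 10.
Check each candidate in the original equation:
  t = 11: √(9) = 3, while t - 8 = 3 — valid.
  t = 10: √(4) = 2, while t - 8 = 2 — valid.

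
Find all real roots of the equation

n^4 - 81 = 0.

Let u = n^2. The equation becomes u^2 - 81 = 0.
Factor: (u - 9)(u + 9) = 0, so u = 9 or u = -9.
n^2 = 9 gives n = +/-3.
n^2 = -9 < 0 has no real solution.

n = -3 or n = 3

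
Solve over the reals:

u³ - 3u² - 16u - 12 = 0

u = -2 or u = -1 or u = 6

Possible rational roots are divisors of -12. Testing u = -2 gives 0, so (u + 2) is a factor.
Divide: u³ - 3u² - 16u - 12 = (u + 2)(u² - 5u - 6).
Factor the quadratic: u = 6 or u = -1.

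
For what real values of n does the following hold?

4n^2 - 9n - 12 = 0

Discriminant: (-9)^2 - 4*4*(-12) = 273.
Quadratic formula: n = (9 +/- sqrt(273)) / 8.
So n = 9/8 + sqrt(273)/8 ~= 3.1903 or n = 9/8 - sqrt(273)/8 ~= -0.9403.

n = -0.9403 or n = 3.1903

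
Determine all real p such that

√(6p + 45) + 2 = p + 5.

Isolate the radical: √(6p + 45) = p + 3.
Square both sides: 6p + 45 = (p + 3)².
Expand and rearrange: p² - 36 = 0.
Solving gives p = 6 or p = -6.
Check each candidate in the original equation:
  p = 6: √(81) = 9, while p + 3 = 9 — valid.
  p = -6: √(9) = 3, while p + 3 = -3 — extraneous.

p = 6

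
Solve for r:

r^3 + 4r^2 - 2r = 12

Rearrange: r^3 + 4r^2 - 2r - 12 = 0.
Possible rational roots are divisors of -12. Testing r = -2 gives 0, so (r + 2) is a factor.
Divide: r^3 + 4r^2 - 2r - 12 = (r + 2)(r^2 + 2r - 6).
Apply the quadratic formula to r^2 + 2r - 6 = 0: r = (-2 +/- sqrt(28))/2, i.e. r ~= 1.6458 or r ~= -3.6458.

r = -3.6458 or r = -2 or r = 1.6458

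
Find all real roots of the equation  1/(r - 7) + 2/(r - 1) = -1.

Multiply both sides by (r - 7)(r - 1):
(r - 1) + 2(r - 7) = -(r - 7)(r - 1).
Expand and collect terms: -r^2 + 5r + 8 = 0.
By the quadratic formula, r = (-5 +/- sqrt(57)) / -2, so r ~= -1.2749 or r ~= 6.2749.
Neither value makes a denominator zero (r != 7, r != 1), so both are valid.

r = -1.2749 or r = 6.2749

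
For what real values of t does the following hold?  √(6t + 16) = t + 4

Square both sides: 6t + 16 = (t + 4)².
Expand and rearrange: t² + 2t = 0.
Solving gives t = 0 or t = -2.
Check each candidate in the original equation:
  t = 0: √(16) = 4, while t + 4 = 4 — valid.
  t = -2: √(4) = 2, while t + 4 = 2 — valid.

t = -2 or t = 0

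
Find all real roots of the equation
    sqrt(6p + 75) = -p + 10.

p = 1

Square both sides: 6p + 75 = (-p + 10)^2.
Expand and rearrange: p^2 - 26p + 25 = 0.
Solving gives p = 25 or p = 1.
Check each candidate in the original equation:
  p = 25: sqrt(225) = 15, while -p + 10 = -15 — extraneous.
  p = 1: sqrt(81) = 9, while -p + 10 = 9 — valid.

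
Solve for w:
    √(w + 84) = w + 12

w = -3

Square both sides: w + 84 = (w + 12)².
Expand and rearrange: w² + 23w + 60 = 0.
Solving gives w = -3 or w = -20.
Check each candidate in the original equation:
  w = -3: √(81) = 9, while w + 12 = 9 — valid.
  w = -20: √(64) = 8, while w + 12 = -8 — extraneous.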